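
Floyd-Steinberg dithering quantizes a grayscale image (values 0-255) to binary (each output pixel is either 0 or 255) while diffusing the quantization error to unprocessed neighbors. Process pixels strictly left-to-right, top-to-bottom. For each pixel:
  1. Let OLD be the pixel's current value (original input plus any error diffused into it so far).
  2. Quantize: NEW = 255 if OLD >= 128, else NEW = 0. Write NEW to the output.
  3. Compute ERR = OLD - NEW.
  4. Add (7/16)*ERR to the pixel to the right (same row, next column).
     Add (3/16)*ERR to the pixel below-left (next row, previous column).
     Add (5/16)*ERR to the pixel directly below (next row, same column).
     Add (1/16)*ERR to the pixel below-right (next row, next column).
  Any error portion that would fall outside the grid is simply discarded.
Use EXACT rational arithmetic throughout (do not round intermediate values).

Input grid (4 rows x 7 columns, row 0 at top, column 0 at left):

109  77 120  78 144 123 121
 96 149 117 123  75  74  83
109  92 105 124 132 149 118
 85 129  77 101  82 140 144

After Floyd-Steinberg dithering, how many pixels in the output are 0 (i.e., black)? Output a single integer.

(0,0): OLD=109 → NEW=0, ERR=109
(0,1): OLD=1995/16 → NEW=0, ERR=1995/16
(0,2): OLD=44685/256 → NEW=255, ERR=-20595/256
(0,3): OLD=175323/4096 → NEW=0, ERR=175323/4096
(0,4): OLD=10664445/65536 → NEW=255, ERR=-6047235/65536
(0,5): OLD=86644203/1048576 → NEW=0, ERR=86644203/1048576
(0,6): OLD=2636552557/16777216 → NEW=255, ERR=-1641637523/16777216
(1,0): OLD=39281/256 → NEW=255, ERR=-25999/256
(1,1): OLD=277015/2048 → NEW=255, ERR=-245225/2048
(1,2): OLD=3623651/65536 → NEW=0, ERR=3623651/65536
(1,3): OLD=36238055/262144 → NEW=255, ERR=-30608665/262144
(1,4): OLD=222285077/16777216 → NEW=0, ERR=222285077/16777216
(1,5): OLD=10939375397/134217728 → NEW=0, ERR=10939375397/134217728
(1,6): OLD=200241727627/2147483648 → NEW=0, ERR=200241727627/2147483648
(2,0): OLD=1796077/32768 → NEW=0, ERR=1796077/32768
(2,1): OLD=86593279/1048576 → NEW=0, ERR=86593279/1048576
(2,2): OLD=2164793533/16777216 → NEW=255, ERR=-2113396547/16777216
(2,3): OLD=5145978901/134217728 → NEW=0, ERR=5145978901/134217728
(2,4): OLD=172763793317/1073741824 → NEW=255, ERR=-101040371803/1073741824
(2,5): OLD=5209363516087/34359738368 → NEW=255, ERR=-3552369767753/34359738368
(2,6): OLD=58824415976305/549755813888 → NEW=0, ERR=58824415976305/549755813888
(3,0): OLD=1973215517/16777216 → NEW=0, ERR=1973215517/16777216
(3,1): OLD=24973773273/134217728 → NEW=255, ERR=-9251747367/134217728
(3,2): OLD=21290011931/1073741824 → NEW=0, ERR=21290011931/1073741824
(3,3): OLD=412914383181/4294967296 → NEW=0, ERR=412914383181/4294967296
(3,4): OLD=42696984003869/549755813888 → NEW=0, ERR=42696984003869/549755813888
(3,5): OLD=685441453640871/4398046511104 → NEW=255, ERR=-436060406690649/4398046511104
(3,6): OLD=8978949623528889/70368744177664 → NEW=0, ERR=8978949623528889/70368744177664
Output grid:
  Row 0: ..#.#.#  (4 black, running=4)
  Row 1: ##.#...  (4 black, running=8)
  Row 2: ..#.##.  (4 black, running=12)
  Row 3: .#...#.  (5 black, running=17)

Answer: 17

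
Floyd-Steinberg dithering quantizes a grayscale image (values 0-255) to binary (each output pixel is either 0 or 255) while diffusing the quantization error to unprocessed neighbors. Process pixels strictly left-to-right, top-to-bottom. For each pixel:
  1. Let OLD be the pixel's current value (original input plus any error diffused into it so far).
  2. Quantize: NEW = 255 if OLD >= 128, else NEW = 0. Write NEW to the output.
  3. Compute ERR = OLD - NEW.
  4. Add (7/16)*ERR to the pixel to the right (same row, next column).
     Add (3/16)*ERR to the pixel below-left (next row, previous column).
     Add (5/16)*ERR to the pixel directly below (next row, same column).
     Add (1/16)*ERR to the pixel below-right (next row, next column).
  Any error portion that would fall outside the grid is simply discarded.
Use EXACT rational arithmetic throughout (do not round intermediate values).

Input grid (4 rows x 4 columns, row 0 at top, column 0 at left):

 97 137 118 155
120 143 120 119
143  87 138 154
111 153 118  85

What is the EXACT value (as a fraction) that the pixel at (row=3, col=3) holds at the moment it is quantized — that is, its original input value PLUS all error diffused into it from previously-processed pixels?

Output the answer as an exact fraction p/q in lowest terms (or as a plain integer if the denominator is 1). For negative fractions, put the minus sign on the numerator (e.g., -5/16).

Answer: 2410983664743/68719476736

Derivation:
(0,0): OLD=97 → NEW=0, ERR=97
(0,1): OLD=2871/16 → NEW=255, ERR=-1209/16
(0,2): OLD=21745/256 → NEW=0, ERR=21745/256
(0,3): OLD=787095/4096 → NEW=255, ERR=-257385/4096
(1,0): OLD=34853/256 → NEW=255, ERR=-30427/256
(1,1): OLD=183043/2048 → NEW=0, ERR=183043/2048
(1,2): OLD=11084863/65536 → NEW=255, ERR=-5626817/65536
(1,3): OLD=70368745/1048576 → NEW=0, ERR=70368745/1048576
(2,0): OLD=4017873/32768 → NEW=0, ERR=4017873/32768
(2,1): OLD=152093451/1048576 → NEW=255, ERR=-115293429/1048576
(2,2): OLD=170360087/2097152 → NEW=0, ERR=170360087/2097152
(2,3): OLD=6883532443/33554432 → NEW=255, ERR=-1672847717/33554432
(3,0): OLD=2159250369/16777216 → NEW=255, ERR=-2118939711/16777216
(3,1): OLD=23160365535/268435456 → NEW=0, ERR=23160365535/268435456
(3,2): OLD=708295692321/4294967296 → NEW=255, ERR=-386920968159/4294967296
(3,3): OLD=2410983664743/68719476736 → NEW=0, ERR=2410983664743/68719476736
Target (3,3): original=85, with diffused error = 2410983664743/68719476736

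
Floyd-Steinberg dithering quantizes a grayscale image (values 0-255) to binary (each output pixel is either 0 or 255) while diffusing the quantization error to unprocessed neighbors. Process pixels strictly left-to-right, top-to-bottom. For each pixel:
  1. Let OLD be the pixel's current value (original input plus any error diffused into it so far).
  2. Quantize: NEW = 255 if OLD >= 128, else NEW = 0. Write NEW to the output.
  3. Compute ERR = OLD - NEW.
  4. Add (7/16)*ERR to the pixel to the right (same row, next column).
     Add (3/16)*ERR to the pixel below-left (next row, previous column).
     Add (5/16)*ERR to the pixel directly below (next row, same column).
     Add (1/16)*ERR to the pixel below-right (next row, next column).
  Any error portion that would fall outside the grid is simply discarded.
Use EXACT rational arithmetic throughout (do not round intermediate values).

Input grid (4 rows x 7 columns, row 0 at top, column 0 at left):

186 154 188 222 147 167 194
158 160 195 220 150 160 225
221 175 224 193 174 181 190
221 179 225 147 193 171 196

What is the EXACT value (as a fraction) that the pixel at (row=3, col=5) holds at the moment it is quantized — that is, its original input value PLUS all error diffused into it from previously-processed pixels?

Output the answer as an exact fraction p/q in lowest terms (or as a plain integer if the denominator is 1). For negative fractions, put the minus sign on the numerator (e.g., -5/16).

(0,0): OLD=186 → NEW=255, ERR=-69
(0,1): OLD=1981/16 → NEW=0, ERR=1981/16
(0,2): OLD=61995/256 → NEW=255, ERR=-3285/256
(0,3): OLD=886317/4096 → NEW=255, ERR=-158163/4096
(0,4): OLD=8526651/65536 → NEW=255, ERR=-8185029/65536
(0,5): OLD=117816989/1048576 → NEW=0, ERR=117816989/1048576
(0,6): OLD=4079498827/16777216 → NEW=255, ERR=-198691253/16777216
(1,0): OLD=40871/256 → NEW=255, ERR=-24409/256
(1,1): OLD=307729/2048 → NEW=255, ERR=-214511/2048
(1,2): OLD=9546213/65536 → NEW=255, ERR=-7165467/65536
(1,3): OLD=35619841/262144 → NEW=255, ERR=-31226879/262144
(1,4): OLD=1300388707/16777216 → NEW=0, ERR=1300388707/16777216
(1,5): OLD=29393155923/134217728 → NEW=255, ERR=-4832364717/134217728
(1,6): OLD=456490192253/2147483648 → NEW=255, ERR=-91118137987/2147483648
(2,0): OLD=5621835/32768 → NEW=255, ERR=-2734005/32768
(2,1): OLD=83157865/1048576 → NEW=0, ERR=83157865/1048576
(2,2): OLD=3282411899/16777216 → NEW=255, ERR=-995778181/16777216
(2,3): OLD=18455900515/134217728 → NEW=255, ERR=-15769620125/134217728
(2,4): OLD=142402552979/1073741824 → NEW=255, ERR=-131401612141/1073741824
(2,5): OLD=3885996237809/34359738368 → NEW=0, ERR=3885996237809/34359738368
(2,6): OLD=123129041896871/549755813888 → NEW=255, ERR=-17058690644569/549755813888
(3,0): OLD=3519797531/16777216 → NEW=255, ERR=-758392549/16777216
(3,1): OLD=22503341439/134217728 → NEW=255, ERR=-11722179201/134217728
(3,2): OLD=162316392749/1073741824 → NEW=255, ERR=-111487772371/1073741824
(3,3): OLD=164076729611/4294967296 → NEW=0, ERR=164076729611/4294967296
(3,4): OLD=101887876957467/549755813888 → NEW=255, ERR=-38299855583973/549755813888
(3,5): OLD=714229459692289/4398046511104 → NEW=255, ERR=-407272400639231/4398046511104
Target (3,5): original=171, with diffused error = 714229459692289/4398046511104

Answer: 714229459692289/4398046511104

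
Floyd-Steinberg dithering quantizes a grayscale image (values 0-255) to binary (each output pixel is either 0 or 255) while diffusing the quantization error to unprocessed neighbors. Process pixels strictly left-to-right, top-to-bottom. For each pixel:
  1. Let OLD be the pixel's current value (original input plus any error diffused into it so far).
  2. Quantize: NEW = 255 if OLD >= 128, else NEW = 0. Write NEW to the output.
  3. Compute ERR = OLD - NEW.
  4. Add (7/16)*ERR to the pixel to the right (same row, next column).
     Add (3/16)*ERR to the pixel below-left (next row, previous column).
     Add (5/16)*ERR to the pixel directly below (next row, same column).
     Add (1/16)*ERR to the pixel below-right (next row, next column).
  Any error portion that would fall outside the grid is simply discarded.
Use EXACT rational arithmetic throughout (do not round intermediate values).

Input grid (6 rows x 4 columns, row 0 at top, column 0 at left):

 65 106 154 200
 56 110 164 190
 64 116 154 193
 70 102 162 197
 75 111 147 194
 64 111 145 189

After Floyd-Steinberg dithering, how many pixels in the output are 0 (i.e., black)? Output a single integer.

(0,0): OLD=65 → NEW=0, ERR=65
(0,1): OLD=2151/16 → NEW=255, ERR=-1929/16
(0,2): OLD=25921/256 → NEW=0, ERR=25921/256
(0,3): OLD=1000647/4096 → NEW=255, ERR=-43833/4096
(1,0): OLD=13749/256 → NEW=0, ERR=13749/256
(1,1): OLD=243443/2048 → NEW=0, ERR=243443/2048
(1,2): OLD=15604463/65536 → NEW=255, ERR=-1107217/65536
(1,3): OLD=194608057/1048576 → NEW=255, ERR=-72778823/1048576
(2,0): OLD=3377441/32768 → NEW=0, ERR=3377441/32768
(2,1): OLD=208067963/1048576 → NEW=255, ERR=-59318917/1048576
(2,2): OLD=248273479/2097152 → NEW=0, ERR=248273479/2097152
(2,3): OLD=7450700555/33554432 → NEW=255, ERR=-1105679605/33554432
(3,0): OLD=1536838929/16777216 → NEW=0, ERR=1536838929/16777216
(3,1): OLD=41080588943/268435456 → NEW=255, ERR=-27370452337/268435456
(3,2): OLD=621364608881/4294967296 → NEW=255, ERR=-473852051599/4294967296
(3,3): OLD=10021601693591/68719476736 → NEW=255, ERR=-7501864874089/68719476736
(4,0): OLD=362958304509/4294967296 → NEW=0, ERR=362958304509/4294967296
(4,1): OLD=3475404236663/34359738368 → NEW=0, ERR=3475404236663/34359738368
(4,2): OLD=142863274047895/1099511627776 → NEW=255, ERR=-137512191034985/1099511627776
(4,3): OLD=1728843440235345/17592186044416 → NEW=0, ERR=1728843440235345/17592186044416
(5,0): OLD=60128916979181/549755813888 → NEW=0, ERR=60128916979181/549755813888
(5,1): OLD=3030982919354139/17592186044416 → NEW=255, ERR=-1455024521971941/17592186044416
(5,2): OLD=831051936760007/8796093022208 → NEW=0, ERR=831051936760007/8796093022208
(5,3): OLD=71277519857571047/281474976710656 → NEW=255, ERR=-498599203646233/281474976710656
Output grid:
  Row 0: .#.#  (2 black, running=2)
  Row 1: ..##  (2 black, running=4)
  Row 2: .#.#  (2 black, running=6)
  Row 3: .###  (1 black, running=7)
  Row 4: ..#.  (3 black, running=10)
  Row 5: .#.#  (2 black, running=12)

Answer: 12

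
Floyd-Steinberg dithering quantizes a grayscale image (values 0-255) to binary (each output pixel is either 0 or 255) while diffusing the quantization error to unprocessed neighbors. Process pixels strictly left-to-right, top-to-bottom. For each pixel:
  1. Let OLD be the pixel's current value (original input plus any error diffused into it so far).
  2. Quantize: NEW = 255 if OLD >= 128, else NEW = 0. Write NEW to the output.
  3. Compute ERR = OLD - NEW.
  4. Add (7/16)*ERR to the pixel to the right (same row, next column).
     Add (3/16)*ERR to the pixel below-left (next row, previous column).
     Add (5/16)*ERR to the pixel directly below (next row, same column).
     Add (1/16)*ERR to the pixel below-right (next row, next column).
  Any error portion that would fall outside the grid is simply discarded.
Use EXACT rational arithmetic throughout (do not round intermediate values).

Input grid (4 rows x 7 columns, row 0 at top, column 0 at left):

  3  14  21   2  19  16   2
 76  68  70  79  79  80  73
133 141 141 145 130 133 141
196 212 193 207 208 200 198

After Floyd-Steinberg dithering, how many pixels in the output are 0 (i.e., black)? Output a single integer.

(0,0): OLD=3 → NEW=0, ERR=3
(0,1): OLD=245/16 → NEW=0, ERR=245/16
(0,2): OLD=7091/256 → NEW=0, ERR=7091/256
(0,3): OLD=57829/4096 → NEW=0, ERR=57829/4096
(0,4): OLD=1649987/65536 → NEW=0, ERR=1649987/65536
(0,5): OLD=28327125/1048576 → NEW=0, ERR=28327125/1048576
(0,6): OLD=231844307/16777216 → NEW=0, ERR=231844307/16777216
(1,0): OLD=20431/256 → NEW=0, ERR=20431/256
(1,1): OLD=231593/2048 → NEW=0, ERR=231593/2048
(1,2): OLD=8633309/65536 → NEW=255, ERR=-8078371/65536
(1,3): OLD=9420121/262144 → NEW=0, ERR=9420121/262144
(1,4): OLD=1820948011/16777216 → NEW=0, ERR=1820948011/16777216
(1,5): OLD=18802786075/134217728 → NEW=255, ERR=-15422734565/134217728
(1,6): OLD=61706808629/2147483648 → NEW=0, ERR=61706808629/2147483648
(2,0): OLD=5870163/32768 → NEW=255, ERR=-2485677/32768
(2,1): OLD=131099841/1048576 → NEW=0, ERR=131099841/1048576
(2,2): OLD=2868633731/16777216 → NEW=255, ERR=-1409556349/16777216
(2,3): OLD=17732733227/134217728 → NEW=255, ERR=-16492787413/134217728
(2,4): OLD=97558090523/1073741824 → NEW=0, ERR=97558090523/1073741824
(2,5): OLD=5120041476361/34359738368 → NEW=255, ERR=-3641691807479/34359738368
(2,6): OLD=53012051747535/549755813888 → NEW=0, ERR=53012051747535/549755813888
(3,0): OLD=3283925539/16777216 → NEW=255, ERR=-994264541/16777216
(3,1): OLD=27467558247/134217728 → NEW=255, ERR=-6757962393/134217728
(3,2): OLD=139039385381/1073741824 → NEW=255, ERR=-134764779739/1073741824
(3,3): OLD=538907657907/4294967296 → NEW=0, ERR=538907657907/4294967296
(3,4): OLD=144990103615011/549755813888 → NEW=255, ERR=4802371073571/549755813888
(3,5): OLD=855242877474329/4398046511104 → NEW=255, ERR=-266258982857191/4398046511104
(3,6): OLD=13723543985721223/70368744177664 → NEW=255, ERR=-4220485779583097/70368744177664
Output grid:
  Row 0: .......  (7 black, running=7)
  Row 1: ..#..#.  (5 black, running=12)
  Row 2: #.##.#.  (3 black, running=15)
  Row 3: ###.###  (1 black, running=16)

Answer: 16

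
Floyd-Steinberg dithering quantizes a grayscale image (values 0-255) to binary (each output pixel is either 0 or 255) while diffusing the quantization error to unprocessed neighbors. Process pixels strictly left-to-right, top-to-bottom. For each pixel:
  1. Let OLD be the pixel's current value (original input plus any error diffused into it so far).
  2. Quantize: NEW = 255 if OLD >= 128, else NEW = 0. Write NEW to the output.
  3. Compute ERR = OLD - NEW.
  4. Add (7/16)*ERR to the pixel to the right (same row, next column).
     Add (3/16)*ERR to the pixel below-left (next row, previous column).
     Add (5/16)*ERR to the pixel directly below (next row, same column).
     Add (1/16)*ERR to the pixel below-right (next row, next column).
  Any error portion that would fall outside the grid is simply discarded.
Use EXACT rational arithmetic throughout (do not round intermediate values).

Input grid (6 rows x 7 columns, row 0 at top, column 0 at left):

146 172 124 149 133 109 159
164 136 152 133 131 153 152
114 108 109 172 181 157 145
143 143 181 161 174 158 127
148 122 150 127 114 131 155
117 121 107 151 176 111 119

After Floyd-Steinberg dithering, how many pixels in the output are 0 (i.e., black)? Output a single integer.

Answer: 18

Derivation:
(0,0): OLD=146 → NEW=255, ERR=-109
(0,1): OLD=1989/16 → NEW=0, ERR=1989/16
(0,2): OLD=45667/256 → NEW=255, ERR=-19613/256
(0,3): OLD=473013/4096 → NEW=0, ERR=473013/4096
(0,4): OLD=12027379/65536 → NEW=255, ERR=-4684301/65536
(0,5): OLD=81504677/1048576 → NEW=0, ERR=81504677/1048576
(0,6): OLD=3238110083/16777216 → NEW=255, ERR=-1040079997/16777216
(1,0): OLD=39231/256 → NEW=255, ERR=-26049/256
(1,1): OLD=223545/2048 → NEW=0, ERR=223545/2048
(1,2): OLD=13450285/65536 → NEW=255, ERR=-3261395/65536
(1,3): OLD=33849513/262144 → NEW=255, ERR=-32997207/262144
(1,4): OLD=1264754779/16777216 → NEW=0, ERR=1264754779/16777216
(1,5): OLD=26062430667/134217728 → NEW=255, ERR=-8163089973/134217728
(1,6): OLD=238105283461/2147483648 → NEW=0, ERR=238105283461/2147483648
(2,0): OLD=3364227/32768 → NEW=0, ERR=3364227/32768
(2,1): OLD=179659857/1048576 → NEW=255, ERR=-87727023/1048576
(2,2): OLD=672204339/16777216 → NEW=0, ERR=672204339/16777216
(2,3): OLD=21638284891/134217728 → NEW=255, ERR=-12587235749/134217728
(2,4): OLD=154895120651/1073741824 → NEW=255, ERR=-118909044469/1073741824
(2,5): OLD=3952909565465/34359738368 → NEW=0, ERR=3952909565465/34359738368
(2,6): OLD=124343631615807/549755813888 → NEW=255, ERR=-15844100925633/549755813888
(3,0): OLD=2674237139/16777216 → NEW=255, ERR=-1603952941/16777216
(3,1): OLD=11939767511/134217728 → NEW=0, ERR=11939767511/134217728
(3,2): OLD=225085160117/1073741824 → NEW=255, ERR=-48719005003/1073741824
(3,3): OLD=401932604483/4294967296 → NEW=0, ERR=401932604483/4294967296
(3,4): OLD=107776686697171/549755813888 → NEW=255, ERR=-32411045844269/549755813888
(3,5): OLD=685362204145577/4398046511104 → NEW=255, ERR=-436139656185943/4398046511104
(3,6): OLD=5756061304615927/70368744177664 → NEW=0, ERR=5756061304615927/70368744177664
(4,0): OLD=289488764797/2147483648 → NEW=255, ERR=-258119565443/2147483648
(4,1): OLD=2842612517209/34359738368 → NEW=0, ERR=2842612517209/34359738368
(4,2): OLD=107269581893591/549755813888 → NEW=255, ERR=-32918150647849/549755813888
(4,3): OLD=510868179030125/4398046511104 → NEW=0, ERR=510868179030125/4398046511104
(4,4): OLD=4702416137063287/35184372088832 → NEW=255, ERR=-4269598745588873/35184372088832
(4,5): OLD=65946902909045431/1125899906842624 → NEW=0, ERR=65946902909045431/1125899906842624
(4,6): OLD=3602693241718698289/18014398509481984 → NEW=255, ERR=-990978378199207631/18014398509481984
(5,0): OLD=52199702541083/549755813888 → NEW=0, ERR=52199702541083/549755813888
(5,1): OLD=746150557077257/4398046511104 → NEW=255, ERR=-375351303254263/4398046511104
(5,2): OLD=2740864708804687/35184372088832 → NEW=0, ERR=2740864708804687/35184372088832
(5,3): OLD=54855332605613483/281474976710656 → NEW=255, ERR=-16920786455603797/281474976710656
(5,4): OLD=2342239280176551481/18014398509481984 → NEW=255, ERR=-2251432339741354439/18014398509481984
(5,5): OLD=8175163957517515561/144115188075855872 → NEW=0, ERR=8175163957517515561/144115188075855872
(5,6): OLD=300423534243441699143/2305843009213693952 → NEW=255, ERR=-287566433106050258617/2305843009213693952
Output grid:
  Row 0: #.#.#.#  (3 black, running=3)
  Row 1: #.##.#.  (3 black, running=6)
  Row 2: .#.##.#  (3 black, running=9)
  Row 3: #.#.##.  (3 black, running=12)
  Row 4: #.#.#.#  (3 black, running=15)
  Row 5: .#.##.#  (3 black, running=18)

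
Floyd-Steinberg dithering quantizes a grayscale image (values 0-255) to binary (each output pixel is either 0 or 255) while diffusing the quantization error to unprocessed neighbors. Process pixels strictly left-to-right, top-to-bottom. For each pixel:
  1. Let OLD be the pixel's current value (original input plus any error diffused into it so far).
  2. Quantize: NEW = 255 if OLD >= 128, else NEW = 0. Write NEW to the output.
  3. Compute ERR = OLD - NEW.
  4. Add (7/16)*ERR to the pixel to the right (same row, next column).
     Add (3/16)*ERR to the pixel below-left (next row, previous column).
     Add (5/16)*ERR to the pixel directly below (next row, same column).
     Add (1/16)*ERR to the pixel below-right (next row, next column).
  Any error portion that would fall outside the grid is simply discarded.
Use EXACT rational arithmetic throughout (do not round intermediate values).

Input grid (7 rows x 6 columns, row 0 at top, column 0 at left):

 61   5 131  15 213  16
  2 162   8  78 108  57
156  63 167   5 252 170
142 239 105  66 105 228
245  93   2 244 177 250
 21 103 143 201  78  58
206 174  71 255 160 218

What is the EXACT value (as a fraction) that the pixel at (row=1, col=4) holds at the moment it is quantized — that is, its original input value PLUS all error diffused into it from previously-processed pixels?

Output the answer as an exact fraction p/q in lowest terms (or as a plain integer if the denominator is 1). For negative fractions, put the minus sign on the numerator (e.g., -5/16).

(0,0): OLD=61 → NEW=0, ERR=61
(0,1): OLD=507/16 → NEW=0, ERR=507/16
(0,2): OLD=37085/256 → NEW=255, ERR=-28195/256
(0,3): OLD=-135925/4096 → NEW=0, ERR=-135925/4096
(0,4): OLD=13007693/65536 → NEW=255, ERR=-3703987/65536
(0,5): OLD=-9150693/1048576 → NEW=0, ERR=-9150693/1048576
(1,0): OLD=6913/256 → NEW=0, ERR=6913/256
(1,1): OLD=341767/2048 → NEW=255, ERR=-180473/2048
(1,2): OLD=-4535917/65536 → NEW=0, ERR=-4535917/65536
(1,3): OLD=5208407/262144 → NEW=0, ERR=5208407/262144
(1,4): OLD=1599206885/16777216 → NEW=0, ERR=1599206885/16777216
Target (1,4): original=108, with diffused error = 1599206885/16777216

Answer: 1599206885/16777216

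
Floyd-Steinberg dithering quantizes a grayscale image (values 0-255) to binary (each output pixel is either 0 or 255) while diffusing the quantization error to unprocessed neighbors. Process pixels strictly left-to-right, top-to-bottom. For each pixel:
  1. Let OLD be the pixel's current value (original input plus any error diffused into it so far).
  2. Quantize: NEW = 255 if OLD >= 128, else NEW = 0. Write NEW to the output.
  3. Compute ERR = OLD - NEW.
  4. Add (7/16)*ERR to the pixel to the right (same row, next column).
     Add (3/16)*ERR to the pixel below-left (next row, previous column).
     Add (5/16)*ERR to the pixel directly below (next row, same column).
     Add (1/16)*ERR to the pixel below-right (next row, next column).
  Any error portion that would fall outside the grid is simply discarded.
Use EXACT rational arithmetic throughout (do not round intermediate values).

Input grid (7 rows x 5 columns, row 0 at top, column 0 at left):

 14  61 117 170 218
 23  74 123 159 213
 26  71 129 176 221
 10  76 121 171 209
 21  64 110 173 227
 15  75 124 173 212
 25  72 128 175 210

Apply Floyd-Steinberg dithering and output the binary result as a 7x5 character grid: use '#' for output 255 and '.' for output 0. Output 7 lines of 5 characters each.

(0,0): OLD=14 → NEW=0, ERR=14
(0,1): OLD=537/8 → NEW=0, ERR=537/8
(0,2): OLD=18735/128 → NEW=255, ERR=-13905/128
(0,3): OLD=250825/2048 → NEW=0, ERR=250825/2048
(0,4): OLD=8899199/32768 → NEW=255, ERR=543359/32768
(1,0): OLD=5115/128 → NEW=0, ERR=5115/128
(1,1): OLD=95197/1024 → NEW=0, ERR=95197/1024
(1,2): OLD=5140769/32768 → NEW=255, ERR=-3215071/32768
(1,3): OLD=19748173/131072 → NEW=255, ERR=-13675187/131072
(1,4): OLD=377887047/2097152 → NEW=255, ERR=-156886713/2097152
(2,0): OLD=916175/16384 → NEW=0, ERR=916175/16384
(2,1): OLD=56946645/524288 → NEW=0, ERR=56946645/524288
(2,2): OLD=1108189887/8388608 → NEW=255, ERR=-1030905153/8388608
(2,3): OLD=9324225485/134217728 → NEW=0, ERR=9324225485/134217728
(2,4): OLD=475656324955/2147483648 → NEW=255, ERR=-71952005285/2147483648
(3,0): OLD=401314015/8388608 → NEW=0, ERR=401314015/8388608
(3,1): OLD=7470921587/67108864 → NEW=0, ERR=7470921587/67108864
(3,2): OLD=324517028961/2147483648 → NEW=255, ERR=-223091301279/2147483648
(3,3): OLD=572505806969/4294967296 → NEW=255, ERR=-522710853511/4294967296
(3,4): OLD=10282249825917/68719476736 → NEW=255, ERR=-7241216741763/68719476736
(4,0): OLD=61013903665/1073741824 → NEW=0, ERR=61013903665/1073741824
(4,1): OLD=3682027844785/34359738368 → NEW=0, ERR=3682027844785/34359738368
(4,2): OLD=59680081707135/549755813888 → NEW=0, ERR=59680081707135/549755813888
(4,3): OLD=1374049143615153/8796093022208 → NEW=255, ERR=-868954577047887/8796093022208
(4,4): OLD=20159837274605399/140737488355328 → NEW=255, ERR=-15728222256003241/140737488355328
(5,0): OLD=29054645329075/549755813888 → NEW=0, ERR=29054645329075/549755813888
(5,1): OLD=683965542674905/4398046511104 → NEW=255, ERR=-437536317656615/4398046511104
(5,2): OLD=14436082042560161/140737488355328 → NEW=0, ERR=14436082042560161/140737488355328
(5,3): OLD=97297752512663727/562949953421312 → NEW=255, ERR=-46254485609770833/562949953421312
(5,4): OLD=1215567304685564885/9007199254740992 → NEW=255, ERR=-1081268505273388075/9007199254740992
(6,0): OLD=1608795464634755/70368744177664 → NEW=0, ERR=1608795464634755/70368744177664
(6,1): OLD=165393147597089709/2251799813685248 → NEW=0, ERR=165393147597089709/2251799813685248
(6,2): OLD=6145252193054391871/36028797018963968 → NEW=255, ERR=-3042091046781419969/36028797018963968
(6,3): OLD=55504973870117248373/576460752303423488 → NEW=0, ERR=55504973870117248373/576460752303423488
(6,4): OLD=1932072429878434141299/9223372036854775808 → NEW=255, ERR=-419887439519533689741/9223372036854775808
Row 0: ..#.#
Row 1: ..###
Row 2: ..#.#
Row 3: ..###
Row 4: ...##
Row 5: .#.##
Row 6: ..#.#

Answer: ..#.#
..###
..#.#
..###
...##
.#.##
..#.#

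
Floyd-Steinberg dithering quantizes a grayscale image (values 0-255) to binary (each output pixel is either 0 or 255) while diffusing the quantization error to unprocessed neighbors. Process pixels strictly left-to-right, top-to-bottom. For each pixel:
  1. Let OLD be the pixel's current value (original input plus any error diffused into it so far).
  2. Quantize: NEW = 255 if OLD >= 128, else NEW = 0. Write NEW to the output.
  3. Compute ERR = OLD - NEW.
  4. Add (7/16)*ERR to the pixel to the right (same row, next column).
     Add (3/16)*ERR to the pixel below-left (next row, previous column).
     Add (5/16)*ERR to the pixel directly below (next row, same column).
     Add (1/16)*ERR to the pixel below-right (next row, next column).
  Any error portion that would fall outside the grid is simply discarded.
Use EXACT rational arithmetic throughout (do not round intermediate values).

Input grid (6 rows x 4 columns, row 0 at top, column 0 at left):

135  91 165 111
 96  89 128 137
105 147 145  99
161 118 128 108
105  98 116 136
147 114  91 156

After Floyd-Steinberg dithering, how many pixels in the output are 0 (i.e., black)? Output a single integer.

(0,0): OLD=135 → NEW=255, ERR=-120
(0,1): OLD=77/2 → NEW=0, ERR=77/2
(0,2): OLD=5819/32 → NEW=255, ERR=-2341/32
(0,3): OLD=40445/512 → NEW=0, ERR=40445/512
(1,0): OLD=2103/32 → NEW=0, ERR=2103/32
(1,1): OLD=27793/256 → NEW=0, ERR=27793/256
(1,2): OLD=1391445/8192 → NEW=255, ERR=-697515/8192
(1,3): OLD=15710563/131072 → NEW=0, ERR=15710563/131072
(2,0): OLD=597579/4096 → NEW=255, ERR=-446901/4096
(2,1): OLD=15903673/131072 → NEW=0, ERR=15903673/131072
(2,2): OLD=52621657/262144 → NEW=255, ERR=-14225063/262144
(2,3): OLD=450445805/4194304 → NEW=0, ERR=450445805/4194304
(3,0): OLD=313848331/2097152 → NEW=255, ERR=-220925429/2097152
(3,1): OLD=3115023989/33554432 → NEW=0, ERR=3115023989/33554432
(3,2): OLD=96302643947/536870912 → NEW=255, ERR=-40599438613/536870912
(3,3): OLD=902669251821/8589934592 → NEW=0, ERR=902669251821/8589934592
(4,0): OLD=48042483407/536870912 → NEW=0, ERR=48042483407/536870912
(4,1): OLD=624478833661/4294967296 → NEW=255, ERR=-470737826819/4294967296
(4,2): OLD=9610087834893/137438953472 → NEW=0, ERR=9610087834893/137438953472
(4,3): OLD=428157861460075/2199023255552 → NEW=255, ERR=-132593068705685/2199023255552
(5,0): OLD=10611248936015/68719476736 → NEW=255, ERR=-6912217631665/68719476736
(5,1): OLD=119728691255449/2199023255552 → NEW=0, ERR=119728691255449/2199023255552
(5,2): OLD=32577255876679/274877906944 → NEW=0, ERR=32577255876679/274877906944
(5,3): OLD=6803884436781679/35184372088832 → NEW=255, ERR=-2168130445870481/35184372088832
Output grid:
  Row 0: #.#.  (2 black, running=2)
  Row 1: ..#.  (3 black, running=5)
  Row 2: #.#.  (2 black, running=7)
  Row 3: #.#.  (2 black, running=9)
  Row 4: .#.#  (2 black, running=11)
  Row 5: #..#  (2 black, running=13)

Answer: 13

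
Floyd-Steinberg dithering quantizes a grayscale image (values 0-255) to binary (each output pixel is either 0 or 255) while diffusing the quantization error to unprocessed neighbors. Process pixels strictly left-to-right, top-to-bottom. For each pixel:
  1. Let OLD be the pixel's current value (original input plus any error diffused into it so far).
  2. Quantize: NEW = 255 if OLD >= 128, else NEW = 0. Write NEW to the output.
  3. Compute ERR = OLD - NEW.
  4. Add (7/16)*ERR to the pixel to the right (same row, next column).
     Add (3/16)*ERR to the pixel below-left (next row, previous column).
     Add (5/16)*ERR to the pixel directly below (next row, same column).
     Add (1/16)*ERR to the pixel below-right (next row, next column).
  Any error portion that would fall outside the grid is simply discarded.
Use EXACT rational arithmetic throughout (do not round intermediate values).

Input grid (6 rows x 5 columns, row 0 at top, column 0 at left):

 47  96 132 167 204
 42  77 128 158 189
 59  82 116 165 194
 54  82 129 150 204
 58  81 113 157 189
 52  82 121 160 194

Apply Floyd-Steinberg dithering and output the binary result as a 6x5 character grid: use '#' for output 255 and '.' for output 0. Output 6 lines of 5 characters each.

(0,0): OLD=47 → NEW=0, ERR=47
(0,1): OLD=1865/16 → NEW=0, ERR=1865/16
(0,2): OLD=46847/256 → NEW=255, ERR=-18433/256
(0,3): OLD=555001/4096 → NEW=255, ERR=-489479/4096
(0,4): OLD=9942991/65536 → NEW=255, ERR=-6768689/65536
(1,0): OLD=20107/256 → NEW=0, ERR=20107/256
(1,1): OLD=281037/2048 → NEW=255, ERR=-241203/2048
(1,2): OLD=2546129/65536 → NEW=0, ERR=2546129/65536
(1,3): OLD=29828669/262144 → NEW=0, ERR=29828669/262144
(1,4): OLD=834823703/4194304 → NEW=255, ERR=-234723817/4194304
(2,0): OLD=2013983/32768 → NEW=0, ERR=2013983/32768
(2,1): OLD=88372293/1048576 → NEW=0, ERR=88372293/1048576
(2,2): OLD=3002901519/16777216 → NEW=255, ERR=-1275288561/16777216
(2,3): OLD=42745127613/268435456 → NEW=255, ERR=-25705913667/268435456
(2,4): OLD=608715195371/4294967296 → NEW=255, ERR=-486501465109/4294967296
(3,0): OLD=1493323823/16777216 → NEW=0, ERR=1493323823/16777216
(3,1): OLD=18370025603/134217728 → NEW=255, ERR=-15855495037/134217728
(3,2): OLD=175556331793/4294967296 → NEW=0, ERR=175556331793/4294967296
(3,3): OLD=961795559081/8589934592 → NEW=0, ERR=961795559081/8589934592
(3,4): OLD=29082511533421/137438953472 → NEW=255, ERR=-5964421601939/137438953472
(4,0): OLD=136720519393/2147483648 → NEW=0, ERR=136720519393/2147483648
(4,1): OLD=5852445575265/68719476736 → NEW=0, ERR=5852445575265/68719476736
(4,2): OLD=194221519467983/1099511627776 → NEW=255, ERR=-86153945614897/1099511627776
(4,3): OLD=2676241049973345/17592186044416 → NEW=255, ERR=-1809766391352735/17592186044416
(4,4): OLD=38682933338601767/281474976710656 → NEW=255, ERR=-33093185722615513/281474976710656
(5,0): OLD=96607224473027/1099511627776 → NEW=0, ERR=96607224473027/1099511627776
(5,1): OLD=1199272271029513/8796093022208 → NEW=255, ERR=-1043731449633527/8796093022208
(5,2): OLD=8622843131137873/281474976710656 → NEW=0, ERR=8622843131137873/281474976710656
(5,3): OLD=128704890935941375/1125899906842624 → NEW=0, ERR=128704890935941375/1125899906842624
(5,4): OLD=3618038783892209221/18014398509481984 → NEW=255, ERR=-975632836025696699/18014398509481984
Row 0: ..###
Row 1: .#..#
Row 2: ..###
Row 3: .#..#
Row 4: ..###
Row 5: .#..#

Answer: ..###
.#..#
..###
.#..#
..###
.#..#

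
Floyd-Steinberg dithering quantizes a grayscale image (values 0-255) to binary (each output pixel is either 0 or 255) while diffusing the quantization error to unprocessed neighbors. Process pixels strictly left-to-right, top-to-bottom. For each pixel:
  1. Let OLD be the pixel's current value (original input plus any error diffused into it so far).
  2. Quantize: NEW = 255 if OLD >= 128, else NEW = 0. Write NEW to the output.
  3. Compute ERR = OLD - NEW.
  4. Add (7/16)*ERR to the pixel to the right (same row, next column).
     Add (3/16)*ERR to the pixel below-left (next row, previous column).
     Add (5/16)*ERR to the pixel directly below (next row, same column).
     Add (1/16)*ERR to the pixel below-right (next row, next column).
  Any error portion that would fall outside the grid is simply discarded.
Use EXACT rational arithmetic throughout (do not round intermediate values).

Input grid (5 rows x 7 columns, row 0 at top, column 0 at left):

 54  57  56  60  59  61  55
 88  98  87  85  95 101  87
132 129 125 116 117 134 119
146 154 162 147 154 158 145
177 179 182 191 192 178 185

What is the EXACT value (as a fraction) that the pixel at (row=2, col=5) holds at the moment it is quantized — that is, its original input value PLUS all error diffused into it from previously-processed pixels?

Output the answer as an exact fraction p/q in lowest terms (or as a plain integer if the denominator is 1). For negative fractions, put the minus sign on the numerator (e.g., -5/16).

Answer: 2052028098393/17179869184

Derivation:
(0,0): OLD=54 → NEW=0, ERR=54
(0,1): OLD=645/8 → NEW=0, ERR=645/8
(0,2): OLD=11683/128 → NEW=0, ERR=11683/128
(0,3): OLD=204661/2048 → NEW=0, ERR=204661/2048
(0,4): OLD=3365939/32768 → NEW=0, ERR=3365939/32768
(0,5): OLD=55543141/524288 → NEW=0, ERR=55543141/524288
(0,6): OLD=850175427/8388608 → NEW=0, ERR=850175427/8388608
(1,0): OLD=15359/128 → NEW=0, ERR=15359/128
(1,1): OLD=200889/1024 → NEW=255, ERR=-60231/1024
(1,2): OLD=3721325/32768 → NEW=0, ERR=3721325/32768
(1,3): OLD=25018825/131072 → NEW=255, ERR=-8404535/131072
(1,4): OLD=1049888539/8388608 → NEW=0, ERR=1049888539/8388608
(1,5): OLD=14380434123/67108864 → NEW=255, ERR=-2732326197/67108864
(1,6): OLD=115405794437/1073741824 → NEW=0, ERR=115405794437/1073741824
(2,0): OLD=2596355/16384 → NEW=255, ERR=-1581565/16384
(2,1): OLD=50950161/524288 → NEW=0, ERR=50950161/524288
(2,2): OLD=1571240435/8388608 → NEW=255, ERR=-567854605/8388608
(2,3): OLD=6503573915/67108864 → NEW=0, ERR=6503573915/67108864
(2,4): OLD=100324125931/536870912 → NEW=255, ERR=-36577956629/536870912
(2,5): OLD=2052028098393/17179869184 → NEW=0, ERR=2052028098393/17179869184
Target (2,5): original=134, with diffused error = 2052028098393/17179869184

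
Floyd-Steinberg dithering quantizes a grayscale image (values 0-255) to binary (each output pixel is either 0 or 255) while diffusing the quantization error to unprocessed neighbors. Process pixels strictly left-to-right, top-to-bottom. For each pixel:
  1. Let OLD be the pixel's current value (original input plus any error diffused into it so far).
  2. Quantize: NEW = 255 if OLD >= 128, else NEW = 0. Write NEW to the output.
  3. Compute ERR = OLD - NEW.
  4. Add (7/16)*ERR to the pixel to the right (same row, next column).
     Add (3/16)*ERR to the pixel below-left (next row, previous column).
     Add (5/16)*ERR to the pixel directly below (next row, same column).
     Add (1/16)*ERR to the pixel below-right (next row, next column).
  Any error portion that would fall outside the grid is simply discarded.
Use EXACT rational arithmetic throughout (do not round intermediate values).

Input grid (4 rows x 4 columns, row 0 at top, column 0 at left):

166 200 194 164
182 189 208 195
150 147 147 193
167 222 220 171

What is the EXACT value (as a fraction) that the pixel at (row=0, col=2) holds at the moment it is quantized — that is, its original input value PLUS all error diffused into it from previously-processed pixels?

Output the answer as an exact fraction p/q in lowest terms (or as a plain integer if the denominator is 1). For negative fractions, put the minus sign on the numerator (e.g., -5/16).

(0,0): OLD=166 → NEW=255, ERR=-89
(0,1): OLD=2577/16 → NEW=255, ERR=-1503/16
(0,2): OLD=39143/256 → NEW=255, ERR=-26137/256
Target (0,2): original=194, with diffused error = 39143/256

Answer: 39143/256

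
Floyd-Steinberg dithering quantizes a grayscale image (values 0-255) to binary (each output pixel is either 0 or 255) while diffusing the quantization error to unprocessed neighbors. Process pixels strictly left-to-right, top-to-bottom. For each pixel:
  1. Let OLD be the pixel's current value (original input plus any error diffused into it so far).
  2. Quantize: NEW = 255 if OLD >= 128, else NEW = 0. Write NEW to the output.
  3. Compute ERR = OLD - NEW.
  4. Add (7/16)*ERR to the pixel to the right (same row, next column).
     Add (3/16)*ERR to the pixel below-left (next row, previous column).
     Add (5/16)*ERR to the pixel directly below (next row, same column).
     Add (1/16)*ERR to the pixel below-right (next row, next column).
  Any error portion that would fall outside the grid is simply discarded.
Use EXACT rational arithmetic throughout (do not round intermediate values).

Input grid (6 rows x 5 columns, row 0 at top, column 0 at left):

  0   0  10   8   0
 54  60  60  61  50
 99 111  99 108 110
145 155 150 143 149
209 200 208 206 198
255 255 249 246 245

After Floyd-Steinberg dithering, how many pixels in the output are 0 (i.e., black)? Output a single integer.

Answer: 15

Derivation:
(0,0): OLD=0 → NEW=0, ERR=0
(0,1): OLD=0 → NEW=0, ERR=0
(0,2): OLD=10 → NEW=0, ERR=10
(0,3): OLD=99/8 → NEW=0, ERR=99/8
(0,4): OLD=693/128 → NEW=0, ERR=693/128
(1,0): OLD=54 → NEW=0, ERR=54
(1,1): OLD=171/2 → NEW=0, ERR=171/2
(1,2): OLD=13165/128 → NEW=0, ERR=13165/128
(1,3): OLD=114181/1024 → NEW=0, ERR=114181/1024
(1,4): OLD=1658859/16384 → NEW=0, ERR=1658859/16384
(2,0): OLD=4221/32 → NEW=255, ERR=-3939/32
(2,1): OLD=218163/2048 → NEW=0, ERR=218163/2048
(2,2): OLD=6684563/32768 → NEW=255, ERR=-1671277/32768
(2,3): OLD=76516519/524288 → NEW=255, ERR=-57176921/524288
(2,4): OLD=846386545/8388608 → NEW=0, ERR=846386545/8388608
(3,0): OLD=4145369/32768 → NEW=0, ERR=4145369/32768
(3,1): OLD=14835987/65536 → NEW=255, ERR=-1875693/65536
(3,2): OLD=903869197/8388608 → NEW=0, ERR=903869197/8388608
(3,3): OLD=11528689263/67108864 → NEW=255, ERR=-5584071057/67108864
(3,4): OLD=147435850289/1073741824 → NEW=255, ERR=-126368314831/1073741824
(4,0): OLD=254978995/1048576 → NEW=255, ERR=-12407885/1048576
(4,1): OLD=28721082575/134217728 → NEW=255, ERR=-5504438065/134217728
(4,2): OLD=443109222483/2147483648 → NEW=255, ERR=-104499107757/2147483648
(4,3): OLD=4926341605835/34359738368 → NEW=255, ERR=-3835391678005/34359738368
(4,4): OLD=58925934649645/549755813888 → NEW=0, ERR=58925934649645/549755813888
(5,0): OLD=523153969645/2147483648 → NEW=255, ERR=-24454360595/2147483648
(5,1): OLD=1952822260681/8589934592 → NEW=255, ERR=-237611060279/8589934592
(5,2): OLD=108960848171085/549755813888 → NEW=255, ERR=-31226884370355/549755813888
(5,3): OLD=894222695496713/4398046511104 → NEW=255, ERR=-227279164834807/4398046511104
(5,4): OLD=17515495420885191/70368744177664 → NEW=255, ERR=-428534344419129/70368744177664
Output grid:
  Row 0: .....  (5 black, running=5)
  Row 1: .....  (5 black, running=10)
  Row 2: #.##.  (2 black, running=12)
  Row 3: .#.##  (2 black, running=14)
  Row 4: ####.  (1 black, running=15)
  Row 5: #####  (0 black, running=15)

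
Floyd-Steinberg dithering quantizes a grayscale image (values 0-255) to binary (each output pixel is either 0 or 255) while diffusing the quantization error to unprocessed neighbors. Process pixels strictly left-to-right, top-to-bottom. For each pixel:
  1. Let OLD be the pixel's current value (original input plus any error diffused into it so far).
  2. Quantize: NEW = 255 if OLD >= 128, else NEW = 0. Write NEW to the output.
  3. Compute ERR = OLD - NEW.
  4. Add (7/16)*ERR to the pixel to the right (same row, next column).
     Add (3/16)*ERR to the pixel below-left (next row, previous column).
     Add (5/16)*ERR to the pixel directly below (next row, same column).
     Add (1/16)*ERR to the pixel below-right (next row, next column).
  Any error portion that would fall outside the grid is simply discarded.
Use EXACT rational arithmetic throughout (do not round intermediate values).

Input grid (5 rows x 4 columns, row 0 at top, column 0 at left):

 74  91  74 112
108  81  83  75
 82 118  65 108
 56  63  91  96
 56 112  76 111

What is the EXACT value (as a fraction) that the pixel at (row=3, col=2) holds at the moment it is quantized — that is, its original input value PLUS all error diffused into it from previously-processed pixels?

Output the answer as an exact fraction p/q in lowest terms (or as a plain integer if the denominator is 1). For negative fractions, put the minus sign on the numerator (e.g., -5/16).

Answer: 285816360301/2147483648

Derivation:
(0,0): OLD=74 → NEW=0, ERR=74
(0,1): OLD=987/8 → NEW=0, ERR=987/8
(0,2): OLD=16381/128 → NEW=0, ERR=16381/128
(0,3): OLD=344043/2048 → NEW=255, ERR=-178197/2048
(1,0): OLD=19745/128 → NEW=255, ERR=-12895/128
(1,1): OLD=106599/1024 → NEW=0, ERR=106599/1024
(1,2): OLD=5240691/32768 → NEW=255, ERR=-3115149/32768
(1,3): OLD=7453333/524288 → NEW=0, ERR=7453333/524288
(2,0): OLD=1147485/16384 → NEW=0, ERR=1147485/16384
(2,1): OLD=82340047/524288 → NEW=255, ERR=-51353393/524288
(2,2): OLD=1689067/1048576 → NEW=0, ERR=1689067/1048576
(2,3): OLD=1798611359/16777216 → NEW=0, ERR=1798611359/16777216
(3,0): OLD=499299469/8388608 → NEW=0, ERR=499299469/8388608
(3,1): OLD=8470591635/134217728 → NEW=0, ERR=8470591635/134217728
(3,2): OLD=285816360301/2147483648 → NEW=255, ERR=-261791969939/2147483648
Target (3,2): original=91, with diffused error = 285816360301/2147483648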